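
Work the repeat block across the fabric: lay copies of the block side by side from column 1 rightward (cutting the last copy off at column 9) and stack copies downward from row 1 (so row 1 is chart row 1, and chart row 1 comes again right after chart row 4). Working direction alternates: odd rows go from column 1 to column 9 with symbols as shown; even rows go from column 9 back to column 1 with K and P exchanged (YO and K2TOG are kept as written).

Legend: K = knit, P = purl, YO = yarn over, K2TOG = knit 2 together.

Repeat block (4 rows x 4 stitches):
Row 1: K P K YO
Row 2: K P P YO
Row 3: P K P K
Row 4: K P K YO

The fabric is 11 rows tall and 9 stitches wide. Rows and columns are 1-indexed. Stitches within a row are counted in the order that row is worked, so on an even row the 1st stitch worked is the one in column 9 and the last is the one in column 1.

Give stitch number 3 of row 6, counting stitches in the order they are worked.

Row 6: (6-1) mod 4 = 1, so use chart row 2. Even row -> WS.
Chart row 2 tiled across columns 1-9: K P P YO K P P YO K
WS: work from column 9 back to column 1 (reverse the tiled row), swapping K<->P (YO and K2TOG unchanged).
Row 6 as worked: P YO K K P YO K K P
The 3rd stitch worked is K.

Result:
K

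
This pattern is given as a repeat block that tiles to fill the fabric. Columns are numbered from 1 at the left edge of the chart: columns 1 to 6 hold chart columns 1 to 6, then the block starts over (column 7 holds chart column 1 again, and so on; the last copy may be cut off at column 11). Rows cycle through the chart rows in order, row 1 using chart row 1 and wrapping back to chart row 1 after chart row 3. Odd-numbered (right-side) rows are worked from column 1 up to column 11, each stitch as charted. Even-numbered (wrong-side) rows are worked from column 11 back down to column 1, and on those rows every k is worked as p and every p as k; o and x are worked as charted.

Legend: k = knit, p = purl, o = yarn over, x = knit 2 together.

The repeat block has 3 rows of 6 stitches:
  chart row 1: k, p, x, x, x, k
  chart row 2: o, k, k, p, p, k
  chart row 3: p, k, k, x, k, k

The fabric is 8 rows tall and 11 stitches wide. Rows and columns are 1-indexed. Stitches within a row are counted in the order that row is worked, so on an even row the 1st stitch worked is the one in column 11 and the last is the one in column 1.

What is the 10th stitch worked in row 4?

For row 4: chart row = ((4-1) mod 3) + 1 = 1; this is a WS (even) row.
Chart row 1 tiled across columns 1-11: k p x x x k k p x x x
Wrong side: read the tiled row from column 11 down to 1 and exchange k with p (leave o, x).
Row 4 as worked: x x x k p p x x x k p
Stitch 10 in working order -> k

== STITCH ==
k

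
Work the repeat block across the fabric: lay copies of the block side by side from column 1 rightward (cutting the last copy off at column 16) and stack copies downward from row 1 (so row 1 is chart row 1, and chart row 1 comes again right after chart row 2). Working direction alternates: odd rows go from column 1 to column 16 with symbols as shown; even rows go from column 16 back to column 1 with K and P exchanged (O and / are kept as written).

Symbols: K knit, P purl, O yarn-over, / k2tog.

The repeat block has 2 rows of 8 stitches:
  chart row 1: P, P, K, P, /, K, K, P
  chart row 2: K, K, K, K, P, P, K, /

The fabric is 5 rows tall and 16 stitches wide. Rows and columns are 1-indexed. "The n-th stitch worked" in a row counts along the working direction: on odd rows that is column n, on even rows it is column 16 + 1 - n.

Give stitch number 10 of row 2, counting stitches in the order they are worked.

Result:
P

Derivation:
Row 2 uses chart row ((2-1) mod 2)+1 = 2. Row 2 is even, so WS.
Chart row 2 tiled across columns 1-16: K K K K P P K / K K K K P P K /
Wrong side: read the tiled row from column 16 down to 1 and exchange K with P (leave O, /).
Row 2 as worked: / P K K P P P P / P K K P P P P
Stitch 10 in working order -> P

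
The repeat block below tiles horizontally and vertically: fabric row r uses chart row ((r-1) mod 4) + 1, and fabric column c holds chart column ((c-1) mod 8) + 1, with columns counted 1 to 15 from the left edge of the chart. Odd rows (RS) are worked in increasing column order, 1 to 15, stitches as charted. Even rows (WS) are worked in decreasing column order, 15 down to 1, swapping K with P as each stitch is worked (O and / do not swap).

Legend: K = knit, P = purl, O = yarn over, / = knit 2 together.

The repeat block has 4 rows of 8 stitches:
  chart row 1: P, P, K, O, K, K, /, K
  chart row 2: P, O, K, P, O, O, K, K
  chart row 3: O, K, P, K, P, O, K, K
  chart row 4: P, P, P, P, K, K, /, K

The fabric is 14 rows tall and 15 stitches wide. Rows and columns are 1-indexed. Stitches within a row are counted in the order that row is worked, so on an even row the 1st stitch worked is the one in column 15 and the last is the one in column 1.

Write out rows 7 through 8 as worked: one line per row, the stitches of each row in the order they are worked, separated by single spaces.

Rows as worked:
O K P K P O K K O K P K P O K
/ P P K K K K P / P P K K K K

Derivation:
Row 7: chart row 3, RS - tile across columns 1-15 and work as-is.
Row 8: chart row 4, WS - tiled (columns 1-15): P P P P K K / K P P P P K K /; work from column 15 back to 1 with K<->P swapped.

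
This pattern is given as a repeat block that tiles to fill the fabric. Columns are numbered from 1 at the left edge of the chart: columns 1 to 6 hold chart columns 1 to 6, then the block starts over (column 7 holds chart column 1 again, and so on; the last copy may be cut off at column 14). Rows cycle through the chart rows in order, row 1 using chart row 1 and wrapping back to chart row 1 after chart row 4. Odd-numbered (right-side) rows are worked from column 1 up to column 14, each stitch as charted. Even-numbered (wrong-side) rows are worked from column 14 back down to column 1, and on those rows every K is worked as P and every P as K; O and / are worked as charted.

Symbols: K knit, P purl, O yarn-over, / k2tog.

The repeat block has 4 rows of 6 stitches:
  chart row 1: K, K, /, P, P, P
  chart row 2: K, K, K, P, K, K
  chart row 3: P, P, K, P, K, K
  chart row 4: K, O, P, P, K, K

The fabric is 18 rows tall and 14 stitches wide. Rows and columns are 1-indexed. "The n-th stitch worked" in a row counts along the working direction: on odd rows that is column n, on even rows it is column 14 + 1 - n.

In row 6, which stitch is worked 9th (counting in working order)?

Result:
P

Derivation:
Row 6 uses chart row ((6-1) mod 4)+1 = 2. Row 6 is even, so WS.
Chart row 2 tiled across columns 1-14: K K K P K K K K K P K K K K
Wrong side: read the tiled row from column 14 down to 1 and exchange K with P (leave O, /).
Row 6 as worked: P P P P K P P P P P K P P P
The 9th stitch worked is P.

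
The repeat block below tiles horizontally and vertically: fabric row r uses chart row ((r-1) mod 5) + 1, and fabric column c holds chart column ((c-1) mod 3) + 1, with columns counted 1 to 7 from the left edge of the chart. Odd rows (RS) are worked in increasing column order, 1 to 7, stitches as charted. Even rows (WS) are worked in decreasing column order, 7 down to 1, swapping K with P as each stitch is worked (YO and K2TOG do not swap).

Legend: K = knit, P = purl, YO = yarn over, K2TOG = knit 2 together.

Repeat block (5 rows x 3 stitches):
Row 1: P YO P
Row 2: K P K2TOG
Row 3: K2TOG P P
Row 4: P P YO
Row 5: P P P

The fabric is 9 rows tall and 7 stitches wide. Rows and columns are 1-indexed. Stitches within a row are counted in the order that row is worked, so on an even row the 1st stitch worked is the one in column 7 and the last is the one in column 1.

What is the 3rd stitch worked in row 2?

Result:
K

Derivation:
Row 2 uses chart row ((2-1) mod 5)+1 = 2. Row 2 is even, so WS.
Chart row 2 tiled across columns 1-7: K P K2TOG K P K2TOG K
WS row: flip the tiled sequence (start at column 7) and apply K<->P; YO and K2TOG stay.
Row 2 as worked: P K2TOG K P K2TOG K P
The 3rd stitch worked is K.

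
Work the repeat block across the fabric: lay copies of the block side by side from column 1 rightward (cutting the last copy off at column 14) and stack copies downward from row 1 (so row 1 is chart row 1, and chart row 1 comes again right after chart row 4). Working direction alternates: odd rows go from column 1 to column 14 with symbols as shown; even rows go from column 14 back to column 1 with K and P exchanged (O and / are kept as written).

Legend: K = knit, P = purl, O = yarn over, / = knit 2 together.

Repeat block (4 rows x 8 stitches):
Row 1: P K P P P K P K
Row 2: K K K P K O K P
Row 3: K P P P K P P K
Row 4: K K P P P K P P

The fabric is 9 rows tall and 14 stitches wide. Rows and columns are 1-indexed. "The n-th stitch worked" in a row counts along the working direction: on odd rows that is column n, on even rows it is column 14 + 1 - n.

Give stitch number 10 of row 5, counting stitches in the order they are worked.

Row 5: (5-1) mod 4 = 0, so use chart row 1. Odd row -> RS.
Chart row 1 tiled across columns 1-14: P K P P P K P K P K P P P K
RS row: no reversal, no swap; stitch n worked = column n.
Stitch 10 in working order -> K

Result:
K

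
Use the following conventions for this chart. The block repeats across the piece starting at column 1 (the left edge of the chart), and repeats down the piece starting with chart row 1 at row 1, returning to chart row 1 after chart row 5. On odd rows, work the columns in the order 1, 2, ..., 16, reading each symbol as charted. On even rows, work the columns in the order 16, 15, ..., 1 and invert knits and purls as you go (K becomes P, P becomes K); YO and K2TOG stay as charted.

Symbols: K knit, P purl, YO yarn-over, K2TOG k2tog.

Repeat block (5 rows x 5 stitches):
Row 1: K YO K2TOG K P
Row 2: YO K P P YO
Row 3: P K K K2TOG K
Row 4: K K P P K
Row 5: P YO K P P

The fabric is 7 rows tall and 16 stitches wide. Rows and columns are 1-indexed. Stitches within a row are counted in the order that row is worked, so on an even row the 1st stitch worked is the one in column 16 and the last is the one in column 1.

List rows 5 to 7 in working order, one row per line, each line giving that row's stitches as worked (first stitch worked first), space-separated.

Row 5: chart row 5, RS - tile across columns 1-16 and work as-is.
Row 6: chart row 1, WS - tiled (columns 1-16): K YO K2TOG K P K YO K2TOG K P K YO K2TOG K P K; work from column 16 back to 1 with K<->P swapped.
Row 7: chart row 2, RS - tile across columns 1-16 and work as-is.

== ROWS AS WORKED ==
P YO K P P P YO K P P P YO K P P P
P K P K2TOG YO P K P K2TOG YO P K P K2TOG YO P
YO K P P YO YO K P P YO YO K P P YO YO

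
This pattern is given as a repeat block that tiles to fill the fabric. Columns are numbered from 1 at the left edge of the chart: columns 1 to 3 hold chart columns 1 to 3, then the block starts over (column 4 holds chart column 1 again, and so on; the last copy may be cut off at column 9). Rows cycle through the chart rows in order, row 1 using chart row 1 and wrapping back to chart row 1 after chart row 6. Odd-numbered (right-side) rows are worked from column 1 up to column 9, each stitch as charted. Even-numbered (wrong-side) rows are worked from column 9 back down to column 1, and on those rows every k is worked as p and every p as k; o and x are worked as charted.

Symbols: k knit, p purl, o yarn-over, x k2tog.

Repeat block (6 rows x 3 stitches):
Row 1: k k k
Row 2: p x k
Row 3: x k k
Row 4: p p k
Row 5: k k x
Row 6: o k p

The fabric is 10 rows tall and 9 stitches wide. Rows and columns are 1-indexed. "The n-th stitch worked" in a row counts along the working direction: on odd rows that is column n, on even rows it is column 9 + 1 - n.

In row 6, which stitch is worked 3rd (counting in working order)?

== STITCH ==
o

Derivation:
For row 6: chart row = ((6-1) mod 6) + 1 = 6; this is a WS (even) row.
Chart row 6 tiled across columns 1-9: o k p o k p o k p
WS: work from column 9 back to column 1 (reverse the tiled row), swapping k<->p (o and x unchanged).
Row 6 as worked: k p o k p o k p o
Stitch 3 in working order -> o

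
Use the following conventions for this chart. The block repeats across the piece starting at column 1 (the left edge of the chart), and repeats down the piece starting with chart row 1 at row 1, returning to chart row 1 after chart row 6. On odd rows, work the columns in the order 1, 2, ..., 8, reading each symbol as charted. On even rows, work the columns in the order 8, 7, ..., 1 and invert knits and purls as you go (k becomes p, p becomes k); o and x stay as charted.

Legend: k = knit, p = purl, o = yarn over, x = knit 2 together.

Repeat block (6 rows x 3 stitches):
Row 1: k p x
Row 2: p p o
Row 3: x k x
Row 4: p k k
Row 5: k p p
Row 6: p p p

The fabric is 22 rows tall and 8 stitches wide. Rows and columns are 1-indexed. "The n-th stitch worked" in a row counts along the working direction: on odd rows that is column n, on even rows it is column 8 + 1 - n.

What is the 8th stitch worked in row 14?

Row 14: (14-1) mod 6 = 1, so use chart row 2. Even row -> WS.
Chart row 2 tiled across columns 1-8: p p o p p o p p
WS row: flip the tiled sequence (start at column 8) and apply k<->p; o and x stay.
Row 14 as worked: k k o k k o k k
Counting 8 along the worked row gives k.

== STITCH ==
k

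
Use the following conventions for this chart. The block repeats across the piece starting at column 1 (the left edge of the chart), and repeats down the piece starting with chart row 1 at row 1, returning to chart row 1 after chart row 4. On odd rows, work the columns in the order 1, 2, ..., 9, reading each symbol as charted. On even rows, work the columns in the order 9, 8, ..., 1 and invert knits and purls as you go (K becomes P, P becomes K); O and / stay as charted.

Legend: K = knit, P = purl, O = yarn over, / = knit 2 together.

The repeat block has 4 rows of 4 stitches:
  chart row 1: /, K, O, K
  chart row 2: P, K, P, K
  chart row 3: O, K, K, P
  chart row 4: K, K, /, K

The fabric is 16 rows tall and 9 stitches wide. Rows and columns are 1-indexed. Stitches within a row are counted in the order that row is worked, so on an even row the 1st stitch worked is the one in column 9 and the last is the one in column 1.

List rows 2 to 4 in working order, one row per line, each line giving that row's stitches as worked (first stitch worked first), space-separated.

Row 2: chart row 2, WS - tiled (columns 1-9): P K P K P K P K P; work from column 9 back to 1 with K<->P swapped.
Row 3: chart row 3, RS - tile across columns 1-9 and work as-is.
Row 4: chart row 4, WS - tiled (columns 1-9): K K / K K K / K K; work from column 9 back to 1 with K<->P swapped.

Result:
K P K P K P K P K
O K K P O K K P O
P P / P P P / P P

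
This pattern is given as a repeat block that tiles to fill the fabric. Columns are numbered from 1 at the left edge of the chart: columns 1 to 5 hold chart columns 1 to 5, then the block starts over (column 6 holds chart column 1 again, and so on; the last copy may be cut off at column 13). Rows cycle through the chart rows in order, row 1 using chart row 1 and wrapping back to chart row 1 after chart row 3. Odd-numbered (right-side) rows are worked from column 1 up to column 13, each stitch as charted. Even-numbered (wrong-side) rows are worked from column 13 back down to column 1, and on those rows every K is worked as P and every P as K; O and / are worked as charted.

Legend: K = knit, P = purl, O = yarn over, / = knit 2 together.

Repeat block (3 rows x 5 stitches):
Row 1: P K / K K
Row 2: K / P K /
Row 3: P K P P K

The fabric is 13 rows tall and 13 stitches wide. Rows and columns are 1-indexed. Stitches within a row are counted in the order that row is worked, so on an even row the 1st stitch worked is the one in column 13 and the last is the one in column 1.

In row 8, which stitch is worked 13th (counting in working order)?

Stitch:
P

Derivation:
Row 8: (8-1) mod 3 = 1, so use chart row 2. Even row -> WS.
Chart row 2 tiled across columns 1-13: K / P K / K / P K / K / P
Wrong side: read the tiled row from column 13 down to 1 and exchange K with P (leave O, /).
Row 8 as worked: K / P / P K / P / P K / P
The 13th stitch worked is P.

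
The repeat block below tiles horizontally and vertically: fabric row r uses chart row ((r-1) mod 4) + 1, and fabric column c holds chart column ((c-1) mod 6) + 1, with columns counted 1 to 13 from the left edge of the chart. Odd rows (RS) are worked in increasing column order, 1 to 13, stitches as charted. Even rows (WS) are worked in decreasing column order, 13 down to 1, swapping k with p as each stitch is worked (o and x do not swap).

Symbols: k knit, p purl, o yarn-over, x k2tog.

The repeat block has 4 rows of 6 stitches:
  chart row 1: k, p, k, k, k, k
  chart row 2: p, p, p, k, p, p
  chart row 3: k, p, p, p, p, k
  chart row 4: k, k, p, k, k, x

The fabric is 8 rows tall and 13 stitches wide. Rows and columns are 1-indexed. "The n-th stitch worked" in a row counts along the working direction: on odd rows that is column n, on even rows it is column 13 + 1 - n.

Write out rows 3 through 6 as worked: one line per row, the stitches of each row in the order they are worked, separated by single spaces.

Row 3: chart row 3, RS - tile across columns 1-13 and work as-is.
Row 4: chart row 4, WS - tiled (columns 1-13): k k p k k x k k p k k x k; work from column 13 back to 1 with k<->p swapped.
Row 5: chart row 1, RS - tile across columns 1-13 and work as-is.
Row 6: chart row 2, WS - tiled (columns 1-13): p p p k p p p p p k p p p; work from column 13 back to 1 with k<->p swapped.

Result:
k p p p p k k p p p p k k
p x p p k p p x p p k p p
k p k k k k k p k k k k k
k k k p k k k k k p k k k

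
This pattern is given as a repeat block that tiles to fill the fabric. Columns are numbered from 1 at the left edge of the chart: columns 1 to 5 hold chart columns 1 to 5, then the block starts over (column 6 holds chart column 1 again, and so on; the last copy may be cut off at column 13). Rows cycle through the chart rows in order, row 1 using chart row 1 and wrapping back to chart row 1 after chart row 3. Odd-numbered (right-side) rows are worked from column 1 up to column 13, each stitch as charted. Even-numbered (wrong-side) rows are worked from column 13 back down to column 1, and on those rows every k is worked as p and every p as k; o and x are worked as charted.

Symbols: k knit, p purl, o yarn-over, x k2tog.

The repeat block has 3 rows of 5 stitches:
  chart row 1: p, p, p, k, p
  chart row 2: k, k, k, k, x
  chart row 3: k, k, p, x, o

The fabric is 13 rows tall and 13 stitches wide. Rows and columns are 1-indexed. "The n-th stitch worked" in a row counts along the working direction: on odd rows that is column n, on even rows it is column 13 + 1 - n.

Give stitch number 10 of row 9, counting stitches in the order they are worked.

For row 9: chart row = ((9-1) mod 3) + 1 = 3; this is a RS (odd) row.
Chart row 3 tiled across columns 1-13: k k p x o k k p x o k k p
Right side: take the tiled row as-is (worked left to right from column 1).
Stitch 10 in working order -> o

== STITCH ==
o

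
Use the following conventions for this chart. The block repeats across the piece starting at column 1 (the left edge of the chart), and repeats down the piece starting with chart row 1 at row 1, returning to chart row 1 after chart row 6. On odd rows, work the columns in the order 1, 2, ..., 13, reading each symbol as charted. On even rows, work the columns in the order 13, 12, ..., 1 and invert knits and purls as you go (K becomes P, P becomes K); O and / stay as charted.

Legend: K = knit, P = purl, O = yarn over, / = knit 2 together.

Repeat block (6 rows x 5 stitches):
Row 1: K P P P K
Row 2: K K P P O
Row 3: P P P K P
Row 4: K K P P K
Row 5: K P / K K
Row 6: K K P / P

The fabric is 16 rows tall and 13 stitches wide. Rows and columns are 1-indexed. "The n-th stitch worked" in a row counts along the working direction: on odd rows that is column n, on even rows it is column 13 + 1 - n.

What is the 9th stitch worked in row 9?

Row 9: (9-1) mod 6 = 2, so use chart row 3. Odd row -> RS.
Chart row 3 tiled across columns 1-13: P P P K P P P P K P P P P
RS row: no reversal, no swap; stitch n worked = column n.
The 9th stitch worked is K.

Stitch:
K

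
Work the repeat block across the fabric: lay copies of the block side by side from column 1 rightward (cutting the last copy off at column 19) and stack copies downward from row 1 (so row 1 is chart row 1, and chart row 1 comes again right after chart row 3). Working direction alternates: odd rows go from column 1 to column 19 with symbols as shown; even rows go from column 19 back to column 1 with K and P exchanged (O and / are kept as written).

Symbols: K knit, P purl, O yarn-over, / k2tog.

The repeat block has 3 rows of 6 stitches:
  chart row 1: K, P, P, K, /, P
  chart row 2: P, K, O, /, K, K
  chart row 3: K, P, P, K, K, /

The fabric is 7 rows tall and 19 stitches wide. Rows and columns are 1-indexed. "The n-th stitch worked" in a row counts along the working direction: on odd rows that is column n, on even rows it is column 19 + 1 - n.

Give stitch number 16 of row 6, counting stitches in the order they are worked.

Row 6: (6-1) mod 3 = 2, so use chart row 3. Even row -> WS.
Chart row 3 tiled across columns 1-19: K P P K K / K P P K K / K P P K K / K
Wrong side: read the tiled row from column 19 down to 1 and exchange K with P (leave O, /).
Row 6 as worked: P / P P K K P / P P K K P / P P K K P
The 16th stitch worked is P.

Stitch:
P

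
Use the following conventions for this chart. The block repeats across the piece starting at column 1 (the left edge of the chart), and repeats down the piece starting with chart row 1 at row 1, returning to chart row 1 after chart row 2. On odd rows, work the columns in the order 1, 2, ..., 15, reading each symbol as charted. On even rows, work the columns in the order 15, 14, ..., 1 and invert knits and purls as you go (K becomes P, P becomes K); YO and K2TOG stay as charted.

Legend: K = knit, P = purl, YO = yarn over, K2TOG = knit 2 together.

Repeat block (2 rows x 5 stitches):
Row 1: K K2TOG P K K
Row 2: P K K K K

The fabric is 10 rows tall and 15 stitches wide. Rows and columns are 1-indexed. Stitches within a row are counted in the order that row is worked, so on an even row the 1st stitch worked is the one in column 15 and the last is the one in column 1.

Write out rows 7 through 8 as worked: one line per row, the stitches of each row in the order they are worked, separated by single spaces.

== ROWS AS WORKED ==
K K2TOG P K K K K2TOG P K K K K2TOG P K K
P P P P K P P P P K P P P P K

Derivation:
Row 7: chart row 1, RS - tile across columns 1-15 and work as-is.
Row 8: chart row 2, WS - tiled (columns 1-15): P K K K K P K K K K P K K K K; work from column 15 back to 1 with K<->P swapped.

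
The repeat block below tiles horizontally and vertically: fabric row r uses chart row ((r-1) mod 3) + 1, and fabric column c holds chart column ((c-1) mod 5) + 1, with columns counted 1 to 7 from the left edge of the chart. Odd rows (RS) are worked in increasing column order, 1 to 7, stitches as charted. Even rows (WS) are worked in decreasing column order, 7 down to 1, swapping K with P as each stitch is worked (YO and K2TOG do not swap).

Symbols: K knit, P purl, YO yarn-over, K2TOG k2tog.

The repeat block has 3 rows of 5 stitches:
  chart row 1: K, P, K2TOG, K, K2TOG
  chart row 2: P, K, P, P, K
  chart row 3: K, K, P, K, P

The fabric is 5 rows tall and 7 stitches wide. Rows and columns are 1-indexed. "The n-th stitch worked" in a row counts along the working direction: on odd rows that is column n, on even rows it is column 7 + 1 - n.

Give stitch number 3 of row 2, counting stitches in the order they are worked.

Result:
P

Derivation:
For row 2: chart row = ((2-1) mod 3) + 1 = 2; this is a WS (even) row.
Chart row 2 tiled across columns 1-7: P K P P K P K
WS row: flip the tiled sequence (start at column 7) and apply K<->P; YO and K2TOG stay.
Row 2 as worked: P K P K K P K
The 3rd stitch worked is P.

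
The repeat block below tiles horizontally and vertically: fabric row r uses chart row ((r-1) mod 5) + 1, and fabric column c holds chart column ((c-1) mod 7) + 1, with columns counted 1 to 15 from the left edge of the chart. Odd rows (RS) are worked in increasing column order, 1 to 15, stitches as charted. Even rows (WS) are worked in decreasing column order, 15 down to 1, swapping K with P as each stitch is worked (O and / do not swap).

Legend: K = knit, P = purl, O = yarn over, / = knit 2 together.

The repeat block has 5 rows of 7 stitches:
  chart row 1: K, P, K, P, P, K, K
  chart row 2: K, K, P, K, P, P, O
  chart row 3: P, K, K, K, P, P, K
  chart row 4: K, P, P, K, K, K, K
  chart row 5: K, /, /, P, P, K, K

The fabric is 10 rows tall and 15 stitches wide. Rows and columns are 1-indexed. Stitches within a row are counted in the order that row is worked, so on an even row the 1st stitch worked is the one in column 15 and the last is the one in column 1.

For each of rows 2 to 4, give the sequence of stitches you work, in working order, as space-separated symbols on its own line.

Row 2: chart row 2, WS - tiled (columns 1-15): K K P K P P O K K P K P P O K; work from column 15 back to 1 with K<->P swapped.
Row 3: chart row 3, RS - tile across columns 1-15 and work as-is.
Row 4: chart row 4, WS - tiled (columns 1-15): K P P K K K K K P P K K K K K; work from column 15 back to 1 with K<->P swapped.

Result:
P O K K P K P P O K K P K P P
P K K K P P K P K K K P P K P
P P P P P K K P P P P P K K P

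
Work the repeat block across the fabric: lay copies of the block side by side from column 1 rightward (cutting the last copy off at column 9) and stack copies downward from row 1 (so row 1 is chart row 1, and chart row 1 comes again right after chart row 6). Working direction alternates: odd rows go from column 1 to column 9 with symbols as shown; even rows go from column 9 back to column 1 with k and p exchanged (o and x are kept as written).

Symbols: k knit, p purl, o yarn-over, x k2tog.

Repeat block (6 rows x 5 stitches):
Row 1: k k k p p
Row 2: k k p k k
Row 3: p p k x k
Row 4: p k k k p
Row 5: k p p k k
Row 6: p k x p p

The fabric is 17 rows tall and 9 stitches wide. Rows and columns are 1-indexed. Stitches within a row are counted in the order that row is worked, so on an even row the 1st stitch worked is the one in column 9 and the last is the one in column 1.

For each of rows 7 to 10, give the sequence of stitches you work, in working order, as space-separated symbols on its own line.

Row 7: chart row 1, RS - tile across columns 1-9 and work as-is.
Row 8: chart row 2, WS - tiled (columns 1-9): k k p k k k k p k; work from column 9 back to 1 with k<->p swapped.
Row 9: chart row 3, RS - tile across columns 1-9 and work as-is.
Row 10: chart row 4, WS - tiled (columns 1-9): p k k k p p k k k; work from column 9 back to 1 with k<->p swapped.

== ROWS AS WORKED ==
k k k p p k k k p
p k p p p p k p p
p p k x k p p k x
p p p k k p p p k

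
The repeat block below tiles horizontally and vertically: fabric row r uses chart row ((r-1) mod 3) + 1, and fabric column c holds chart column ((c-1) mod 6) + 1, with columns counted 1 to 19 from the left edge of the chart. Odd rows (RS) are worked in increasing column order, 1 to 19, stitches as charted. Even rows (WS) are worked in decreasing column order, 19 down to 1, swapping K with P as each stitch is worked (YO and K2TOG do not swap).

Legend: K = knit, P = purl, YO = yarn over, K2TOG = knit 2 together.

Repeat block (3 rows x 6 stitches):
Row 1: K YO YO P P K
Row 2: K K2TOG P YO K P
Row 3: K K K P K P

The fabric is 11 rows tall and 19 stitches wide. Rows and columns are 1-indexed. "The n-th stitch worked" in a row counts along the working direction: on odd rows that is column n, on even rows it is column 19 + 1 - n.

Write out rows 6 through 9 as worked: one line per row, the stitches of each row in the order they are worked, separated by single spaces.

Row 6: chart row 3, WS - tiled (columns 1-19): K K K P K P K K K P K P K K K P K P K; work from column 19 back to 1 with K<->P swapped.
Row 7: chart row 1, RS - tile across columns 1-19 and work as-is.
Row 8: chart row 2, WS - tiled (columns 1-19): K K2TOG P YO K P K K2TOG P YO K P K K2TOG P YO K P K; work from column 19 back to 1 with K<->P swapped.
Row 9: chart row 3, RS - tile across columns 1-19 and work as-is.

Result:
P K P K P P P K P K P P P K P K P P P
K YO YO P P K K YO YO P P K K YO YO P P K K
P K P YO K K2TOG P K P YO K K2TOG P K P YO K K2TOG P
K K K P K P K K K P K P K K K P K P K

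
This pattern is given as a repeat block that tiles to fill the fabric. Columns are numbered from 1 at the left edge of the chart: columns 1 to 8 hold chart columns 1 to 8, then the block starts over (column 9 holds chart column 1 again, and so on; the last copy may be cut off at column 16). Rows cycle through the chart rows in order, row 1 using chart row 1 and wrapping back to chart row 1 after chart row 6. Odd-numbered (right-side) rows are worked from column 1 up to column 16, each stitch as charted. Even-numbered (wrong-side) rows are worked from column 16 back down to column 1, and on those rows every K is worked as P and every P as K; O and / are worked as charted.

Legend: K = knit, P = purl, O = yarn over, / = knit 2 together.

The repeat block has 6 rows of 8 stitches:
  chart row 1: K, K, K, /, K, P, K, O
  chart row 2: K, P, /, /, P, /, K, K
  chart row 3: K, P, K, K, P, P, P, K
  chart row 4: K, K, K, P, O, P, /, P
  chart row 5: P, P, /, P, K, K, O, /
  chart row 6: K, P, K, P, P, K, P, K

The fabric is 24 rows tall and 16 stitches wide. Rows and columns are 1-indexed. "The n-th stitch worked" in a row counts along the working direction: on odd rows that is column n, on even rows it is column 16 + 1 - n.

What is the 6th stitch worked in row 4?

For row 4: chart row = ((4-1) mod 6) + 1 = 4; this is a WS (even) row.
Chart row 4 tiled across columns 1-16: K K K P O P / P K K K P O P / P
WS: work from column 16 back to column 1 (reverse the tiled row), swapping K<->P (O and / unchanged).
Row 4 as worked: K / K O K P P P K / K O K P P P
Counting 6 along the worked row gives P.

Stitch:
P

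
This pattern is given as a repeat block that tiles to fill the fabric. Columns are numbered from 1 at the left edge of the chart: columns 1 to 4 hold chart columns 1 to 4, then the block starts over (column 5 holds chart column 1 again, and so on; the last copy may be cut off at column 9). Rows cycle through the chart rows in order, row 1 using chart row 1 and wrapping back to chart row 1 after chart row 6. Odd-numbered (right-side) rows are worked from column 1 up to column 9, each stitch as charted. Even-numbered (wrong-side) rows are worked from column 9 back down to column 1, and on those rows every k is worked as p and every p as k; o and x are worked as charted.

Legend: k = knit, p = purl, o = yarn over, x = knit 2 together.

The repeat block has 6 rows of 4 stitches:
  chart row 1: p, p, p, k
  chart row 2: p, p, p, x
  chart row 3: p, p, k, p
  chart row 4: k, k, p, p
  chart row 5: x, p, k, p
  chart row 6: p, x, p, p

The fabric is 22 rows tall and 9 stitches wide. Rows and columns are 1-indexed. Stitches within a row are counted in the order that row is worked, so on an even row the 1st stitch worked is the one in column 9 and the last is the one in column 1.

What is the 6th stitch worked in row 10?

Result:
k

Derivation:
Row 10: (10-1) mod 6 = 3, so use chart row 4. Even row -> WS.
Chart row 4 tiled across columns 1-9: k k p p k k p p k
WS row: flip the tiled sequence (start at column 9) and apply k<->p; o and x stay.
Row 10 as worked: p k k p p k k p p
The 6th stitch worked is k.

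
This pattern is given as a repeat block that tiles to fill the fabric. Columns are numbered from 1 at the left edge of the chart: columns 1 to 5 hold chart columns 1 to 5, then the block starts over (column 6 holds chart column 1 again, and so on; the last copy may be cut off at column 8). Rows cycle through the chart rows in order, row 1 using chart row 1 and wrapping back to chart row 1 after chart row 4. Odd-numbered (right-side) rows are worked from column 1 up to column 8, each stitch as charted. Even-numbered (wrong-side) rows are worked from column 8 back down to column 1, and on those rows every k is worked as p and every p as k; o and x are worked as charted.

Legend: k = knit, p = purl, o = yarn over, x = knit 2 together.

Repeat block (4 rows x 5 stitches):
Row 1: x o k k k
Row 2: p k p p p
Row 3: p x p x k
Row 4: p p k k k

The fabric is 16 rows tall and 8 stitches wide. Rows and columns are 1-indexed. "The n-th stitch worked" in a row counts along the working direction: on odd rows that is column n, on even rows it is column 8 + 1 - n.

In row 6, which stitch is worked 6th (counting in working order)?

Row 6: (6-1) mod 4 = 1, so use chart row 2. Even row -> WS.
Chart row 2 tiled across columns 1-8: p k p p p p k p
Wrong side: read the tiled row from column 8 down to 1 and exchange k with p (leave o, x).
Row 6 as worked: k p k k k k p k
Counting 6 along the worked row gives k.

Stitch:
k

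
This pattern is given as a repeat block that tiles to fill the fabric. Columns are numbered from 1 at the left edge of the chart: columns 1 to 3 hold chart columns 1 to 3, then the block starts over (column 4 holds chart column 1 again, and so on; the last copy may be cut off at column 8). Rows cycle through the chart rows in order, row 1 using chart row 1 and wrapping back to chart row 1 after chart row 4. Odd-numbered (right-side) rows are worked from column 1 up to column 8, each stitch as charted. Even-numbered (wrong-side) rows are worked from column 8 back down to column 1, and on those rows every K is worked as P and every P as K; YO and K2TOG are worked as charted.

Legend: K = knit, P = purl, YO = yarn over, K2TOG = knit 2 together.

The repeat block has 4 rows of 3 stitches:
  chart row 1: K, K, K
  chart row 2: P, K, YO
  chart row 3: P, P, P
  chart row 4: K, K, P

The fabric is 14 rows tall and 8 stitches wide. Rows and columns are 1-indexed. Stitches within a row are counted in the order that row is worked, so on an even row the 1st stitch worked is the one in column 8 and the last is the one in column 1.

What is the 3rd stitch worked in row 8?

== STITCH ==
K

Derivation:
Row 8 uses chart row ((8-1) mod 4)+1 = 4. Row 8 is even, so WS.
Chart row 4 tiled across columns 1-8: K K P K K P K K
Wrong side: read the tiled row from column 8 down to 1 and exchange K with P (leave YO, K2TOG).
Row 8 as worked: P P K P P K P P
Stitch 3 in working order -> K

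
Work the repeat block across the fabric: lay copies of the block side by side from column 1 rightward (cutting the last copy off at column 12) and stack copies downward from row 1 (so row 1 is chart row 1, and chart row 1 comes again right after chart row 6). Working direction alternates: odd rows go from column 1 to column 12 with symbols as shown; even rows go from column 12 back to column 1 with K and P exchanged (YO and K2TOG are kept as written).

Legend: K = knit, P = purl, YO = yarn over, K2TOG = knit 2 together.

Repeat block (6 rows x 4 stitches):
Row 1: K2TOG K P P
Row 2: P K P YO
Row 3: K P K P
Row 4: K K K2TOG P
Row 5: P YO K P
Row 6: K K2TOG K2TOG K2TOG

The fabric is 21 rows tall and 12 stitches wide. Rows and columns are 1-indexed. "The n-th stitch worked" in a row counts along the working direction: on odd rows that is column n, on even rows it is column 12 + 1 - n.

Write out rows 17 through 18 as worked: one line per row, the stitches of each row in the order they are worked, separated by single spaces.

Row 17: chart row 5, RS - tile across columns 1-12 and work as-is.
Row 18: chart row 6, WS - tiled (columns 1-12): K K2TOG K2TOG K2TOG K K2TOG K2TOG K2TOG K K2TOG K2TOG K2TOG; work from column 12 back to 1 with K<->P swapped.

Result:
P YO K P P YO K P P YO K P
K2TOG K2TOG K2TOG P K2TOG K2TOG K2TOG P K2TOG K2TOG K2TOG P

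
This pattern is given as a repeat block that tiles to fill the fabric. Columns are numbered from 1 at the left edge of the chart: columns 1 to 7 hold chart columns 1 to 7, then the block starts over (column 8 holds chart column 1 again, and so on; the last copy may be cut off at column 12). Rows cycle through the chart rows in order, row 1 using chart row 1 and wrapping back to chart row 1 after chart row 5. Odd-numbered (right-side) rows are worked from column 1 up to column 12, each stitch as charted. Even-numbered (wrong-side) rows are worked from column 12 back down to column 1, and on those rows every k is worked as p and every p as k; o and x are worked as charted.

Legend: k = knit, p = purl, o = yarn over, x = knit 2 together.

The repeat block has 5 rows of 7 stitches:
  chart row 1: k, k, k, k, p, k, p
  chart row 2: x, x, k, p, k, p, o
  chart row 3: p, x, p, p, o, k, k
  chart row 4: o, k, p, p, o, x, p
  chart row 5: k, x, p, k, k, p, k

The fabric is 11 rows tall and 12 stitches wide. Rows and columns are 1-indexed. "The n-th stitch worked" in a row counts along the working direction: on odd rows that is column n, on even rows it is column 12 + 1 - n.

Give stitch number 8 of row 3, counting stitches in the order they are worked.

Row 3: (3-1) mod 5 = 2, so use chart row 3. Odd row -> RS.
Chart row 3 tiled across columns 1-12: p x p p o k k p x p p o
RS row: no reversal, no swap; stitch n worked = column n.
Counting 8 along the worked row gives p.

Stitch:
p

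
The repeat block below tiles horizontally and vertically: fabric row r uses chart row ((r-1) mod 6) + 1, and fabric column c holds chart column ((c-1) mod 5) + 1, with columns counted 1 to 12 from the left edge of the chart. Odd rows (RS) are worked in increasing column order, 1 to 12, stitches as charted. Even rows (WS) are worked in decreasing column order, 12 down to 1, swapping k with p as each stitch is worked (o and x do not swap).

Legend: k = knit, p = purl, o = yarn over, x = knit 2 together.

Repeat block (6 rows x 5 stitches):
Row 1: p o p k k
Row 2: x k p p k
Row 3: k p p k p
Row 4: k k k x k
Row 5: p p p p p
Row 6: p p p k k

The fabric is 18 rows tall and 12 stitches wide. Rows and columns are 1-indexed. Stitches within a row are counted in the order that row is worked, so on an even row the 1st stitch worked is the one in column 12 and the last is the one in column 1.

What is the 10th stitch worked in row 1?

Result:
k

Derivation:
Row 1 uses chart row ((1-1) mod 6)+1 = 1. Row 1 is odd, so RS.
Chart row 1 tiled across columns 1-12: p o p k k p o p k k p o
Right side: take the tiled row as-is (worked left to right from column 1).
Stitch 10 in working order -> k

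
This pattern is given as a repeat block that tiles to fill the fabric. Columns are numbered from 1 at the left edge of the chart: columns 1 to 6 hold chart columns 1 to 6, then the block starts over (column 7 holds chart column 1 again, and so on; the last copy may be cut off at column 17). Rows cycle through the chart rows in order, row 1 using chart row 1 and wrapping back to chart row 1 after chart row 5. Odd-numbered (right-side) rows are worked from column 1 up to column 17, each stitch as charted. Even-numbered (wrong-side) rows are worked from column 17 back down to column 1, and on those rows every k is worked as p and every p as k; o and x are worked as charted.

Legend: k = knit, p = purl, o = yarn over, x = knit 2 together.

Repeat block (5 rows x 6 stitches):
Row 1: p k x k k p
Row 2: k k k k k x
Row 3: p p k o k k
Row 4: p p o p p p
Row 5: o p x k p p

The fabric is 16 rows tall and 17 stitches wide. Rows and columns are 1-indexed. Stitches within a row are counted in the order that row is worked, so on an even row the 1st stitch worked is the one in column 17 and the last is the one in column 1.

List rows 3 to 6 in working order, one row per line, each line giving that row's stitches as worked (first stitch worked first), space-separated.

Row 3: chart row 3, RS - tile across columns 1-17 and work as-is.
Row 4: chart row 4, WS - tiled (columns 1-17): p p o p p p p p o p p p p p o p p; work from column 17 back to 1 with k<->p swapped.
Row 5: chart row 5, RS - tile across columns 1-17 and work as-is.
Row 6: chart row 1, WS - tiled (columns 1-17): p k x k k p p k x k k p p k x k k; work from column 17 back to 1 with k<->p swapped.

== ROWS AS WORKED ==
p p k o k k p p k o k k p p k o k
k k o k k k k k o k k k k k o k k
o p x k p p o p x k p p o p x k p
p p x p k k p p x p k k p p x p k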